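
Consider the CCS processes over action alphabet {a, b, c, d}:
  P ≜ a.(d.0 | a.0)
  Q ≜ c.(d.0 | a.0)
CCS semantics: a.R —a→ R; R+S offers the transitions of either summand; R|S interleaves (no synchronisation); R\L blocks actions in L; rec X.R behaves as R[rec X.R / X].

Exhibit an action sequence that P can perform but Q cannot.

P's transition system — 5 states:
  u0 = a.(d.0 | a.0) → —a→ u1
  u1 = d.0 | a.0 → —a→ u2, —d→ u3
  u2 = d.0 | 0 → —d→ u4
  u3 = 0 | a.0 → —a→ u4
  u4 = 0 | 0 → ·
Q's transition system — 5 states:
  v0 = c.(d.0 | a.0) → —c→ v1
  v1 = d.0 | a.0 → —a→ v2, —d→ v3
  v2 = d.0 | 0 → —d→ v4
  v3 = 0 | a.0 → —a→ v4
  v4 = 0 | 0 → ·
Run σ = ⟨a⟩ on P: start {u0}
  [1] a ⇒ {u1}
  P completes σ.
Run σ = ⟨a⟩ on Q: start {v0}
  [1] a ⇒ ∅ (Q stuck)

a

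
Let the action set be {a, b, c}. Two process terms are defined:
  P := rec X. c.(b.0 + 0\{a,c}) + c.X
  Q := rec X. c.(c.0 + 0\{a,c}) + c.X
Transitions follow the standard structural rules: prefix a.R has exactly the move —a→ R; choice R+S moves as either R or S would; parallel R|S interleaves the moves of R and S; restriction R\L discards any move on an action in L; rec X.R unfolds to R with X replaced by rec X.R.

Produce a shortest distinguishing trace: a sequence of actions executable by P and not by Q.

Reachable graph of P (3 states):
  m0 = rec X. c.(b.0 + 0\{a,c}) + c.X ⊢ -c-> m0, -c-> m1
  m1 = b.0 + 0\{a,c} ⊢ -b-> m2
  m2 = 0 ⊢ ∅
Reachable graph of Q (3 states):
  n0 = rec X. c.(c.0 + 0\{a,c}) + c.X ⊢ -c-> n0, -c-> n1
  n1 = c.0 + 0\{a,c} ⊢ -c-> n2
  n2 = 0 ⊢ ∅
Run σ = ⟨cb⟩ on P: start {m0}
  step 1 (c): {m0, m1}
  step 2 (b): {m2}
  — P admits the full trace.
Run σ = ⟨cb⟩ on Q: start {n0}
  step 1 (c): {n0, n1}
  step 2 (b): no successor for Q

cb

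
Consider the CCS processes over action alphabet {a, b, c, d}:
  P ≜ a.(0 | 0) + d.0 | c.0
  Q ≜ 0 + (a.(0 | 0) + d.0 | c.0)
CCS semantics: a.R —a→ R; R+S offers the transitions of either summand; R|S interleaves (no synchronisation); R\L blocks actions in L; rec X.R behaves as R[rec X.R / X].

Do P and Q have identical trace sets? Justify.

LTS(P): 4 reachable states
  s0 = a.(0 | 0) + d.0 | c.0 :: --a--▸ s1, --c--▸ s2, --d--▸ s3
  s1 = 0 | 0 :: stopped
  s2 = d.0 | 0 :: --d--▸ s1
  s3 = 0 | c.0 :: --c--▸ s1
LTS(Q): 4 reachable states
  t0 = 0 + (a.(0 | 0) + d.0 | c.0) :: --a--▸ t1, --c--▸ t2, --d--▸ t3
  t1 = 0 | 0 :: stopped
  t2 = d.0 | 0 :: --d--▸ t1
  t3 = 0 | c.0 :: --c--▸ t1
Coarsest stable partition (strong bisimilarity classes):
  B0 = {s0, t0}
  B1 = {s1, t1}
  B2 = {s3, t3}
  B3 = {s2, t2}
s0 ∈ B0, t0 ∈ B0 → same block
Bisimilar ⇒ trace-equivalent.

trace-equivalent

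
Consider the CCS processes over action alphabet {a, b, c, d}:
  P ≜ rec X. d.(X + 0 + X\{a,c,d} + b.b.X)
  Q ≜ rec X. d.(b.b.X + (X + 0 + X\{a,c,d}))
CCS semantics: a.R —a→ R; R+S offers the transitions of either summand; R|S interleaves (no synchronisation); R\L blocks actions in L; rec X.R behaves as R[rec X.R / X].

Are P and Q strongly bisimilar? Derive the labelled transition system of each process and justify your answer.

bisimilar

LTS(P): 3 reachable states
  m0 = rec X. d.(X + 0 + X\{a,c,d} + b.b.X) :: --d--▸ m1
  m1 = (rec X. d.(X + 0 + X\{a,c,d} + b.b.X)) + 0 + (rec X. d.(X + 0 + X\{a,c,d} + b.b.X))\{a,c,d} + b.b.(rec X. d.(X + 0 + X\{a,c,d} + b.b.X)) :: --b--▸ m2, --d--▸ m1
  m2 = b.(rec X. d.(X + 0 + X\{a,c,d} + b.b.X)) :: --b--▸ m0
LTS(Q): 3 reachable states
  n0 = rec X. d.(b.b.X + (X + 0 + X\{a,c,d})) :: --d--▸ n1
  n1 = b.b.(rec X. d.(b.b.X + (X + 0 + X\{a,c,d}))) + ((rec X. d.(b.b.X + (X + 0 + X\{a,c,d}))) + 0 + (rec X. d.(b.b.X + (X + 0 + X\{a,c,d})))\{a,c,d}) :: --b--▸ n2, --d--▸ n1
  n2 = b.(rec X. d.(b.b.X + (X + 0 + X\{a,c,d}))) :: --b--▸ n0
Partition-refinement fixed point:
  B0 = {m0, n0}
  B1 = {m1, n1}
  B2 = {m2, n2}
m0 ∈ B0, n0 ∈ B0 → same block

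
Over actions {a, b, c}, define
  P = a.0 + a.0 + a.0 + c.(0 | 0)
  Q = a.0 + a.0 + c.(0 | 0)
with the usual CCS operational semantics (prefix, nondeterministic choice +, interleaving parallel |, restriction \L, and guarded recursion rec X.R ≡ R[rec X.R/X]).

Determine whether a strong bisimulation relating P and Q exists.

bisimilar

P's transition system — 3 states:
  s0 = a.0 + a.0 + a.0 + c.(0 | 0) → —a→ s1, —c→ s2
  s1 = 0 → ·
  s2 = 0 | 0 → ·
Q's transition system — 3 states:
  t0 = a.0 + a.0 + c.(0 | 0) → —a→ t1, —c→ t2
  t1 = 0 → ·
  t2 = 0 | 0 → ·
Coarsest stable partition (strong bisimilarity classes):
  B0 = {s0, t0}
  B1 = {s1, s2, t1, t2}
s0 ∈ B0, t0 ∈ B0 → same block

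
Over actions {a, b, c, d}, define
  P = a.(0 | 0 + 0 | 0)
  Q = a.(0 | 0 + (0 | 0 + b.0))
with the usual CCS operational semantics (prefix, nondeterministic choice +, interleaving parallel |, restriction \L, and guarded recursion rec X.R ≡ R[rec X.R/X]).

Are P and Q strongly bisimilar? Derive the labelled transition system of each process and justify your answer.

NO

Reachable graph of P (2 states):
  m0 = a.(0 | 0 + 0 | 0) → ··a··> m1
  m1 = 0 | 0 + 0 | 0 → ·
Reachable graph of Q (3 states):
  n0 = a.(0 | 0 + (0 | 0 + b.0)) → ··a··> n1
  n1 = 0 | 0 + (0 | 0 + b.0) → ··b··> n2
  n2 = 0 → ·
Coarsest stable partition (strong bisimilarity classes):
  B0 = {m0}
  B1 = {m1, n2}
  B2 = {n0}
  B3 = {n1}
m0 ∈ B0, n0 ∈ B2 → different blocks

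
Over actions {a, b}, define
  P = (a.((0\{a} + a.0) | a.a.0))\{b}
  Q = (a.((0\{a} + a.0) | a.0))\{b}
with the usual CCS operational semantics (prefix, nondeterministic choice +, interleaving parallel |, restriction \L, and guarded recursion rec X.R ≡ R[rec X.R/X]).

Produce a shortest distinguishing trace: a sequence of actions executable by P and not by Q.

LTS(P): 7 reachable states
  p0 = (a.((0\{a} + a.0) | a.a.0))\{b} → -a-> p1
  p1 = ((0\{a} + a.0) | a.a.0)\{b} → -a-> p2, -a-> p3
  p2 = ((0\{a} + a.0) | a.0)\{b} → -a-> p4, -a-> p5
  p3 = (0 | a.a.0)\{b} → -a-> p5
  p4 = ((0\{a} + a.0) | 0)\{b} → -a-> p6
  p5 = (0 | a.0)\{b} → -a-> p6
  p6 = (0 | 0)\{b} → ∅
LTS(Q): 5 reachable states
  q0 = (a.((0\{a} + a.0) | a.0))\{b} → -a-> q1
  q1 = ((0\{a} + a.0) | a.0)\{b} → -a-> q2, -a-> q3
  q2 = ((0\{a} + a.0) | 0)\{b} → -a-> q4
  q3 = (0 | a.0)\{b} → -a-> q4
  q4 = (0 | 0)\{b} → ∅
Trace ⟨aaaa⟩ through P, begin at {p0}:
  after a @ step 1: {p1}
  after a @ step 2: {p2, p3}
  after a @ step 3: {p4, p5}
  after a @ step 4: {p6}
  ✓ P
Trace ⟨aaaa⟩ through Q, begin at {q0}:
  after a @ step 1: {q1}
  after a @ step 2: {q2, q3}
  after a @ step 3: {q4}
  after a @ step 4: ∅  — Q cannot continue

aaaa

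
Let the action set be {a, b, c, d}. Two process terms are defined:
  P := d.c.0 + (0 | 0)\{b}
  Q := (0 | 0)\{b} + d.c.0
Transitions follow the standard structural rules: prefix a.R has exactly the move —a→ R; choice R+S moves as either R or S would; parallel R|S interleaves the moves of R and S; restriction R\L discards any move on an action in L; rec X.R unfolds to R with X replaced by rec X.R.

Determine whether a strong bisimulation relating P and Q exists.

P ~ Q

LTS(P): 3 reachable states
  s0 = d.c.0 + (0 | 0)\{b} → --d--▸ s1
  s1 = c.0 → --c--▸ s2
  s2 = 0 → deadlocked
LTS(Q): 3 reachable states
  t0 = (0 | 0)\{b} + d.c.0 → --d--▸ t1
  t1 = c.0 → --c--▸ t2
  t2 = 0 → deadlocked
Bisimilarity quotient blocks:
  B0 = {s0, t0}
  B1 = {s1, t1}
  B2 = {s2, t2}
s0 ∈ B0, t0 ∈ B0 → same block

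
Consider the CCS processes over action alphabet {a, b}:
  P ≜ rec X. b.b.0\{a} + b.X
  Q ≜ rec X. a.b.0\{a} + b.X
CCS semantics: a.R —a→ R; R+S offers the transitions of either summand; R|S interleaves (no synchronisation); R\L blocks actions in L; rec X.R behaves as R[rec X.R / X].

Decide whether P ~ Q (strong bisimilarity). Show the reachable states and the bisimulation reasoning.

Reachable graph of P (3 states):
  s0 = rec X. b.b.0\{a} + b.X → ··b··> s0, ··b··> s1
  s1 = b.0\{a} → ··b··> s2
  s2 = 0\{a} → stopped
Reachable graph of Q (3 states):
  t0 = rec X. a.b.0\{a} + b.X → ··a··> t1, ··b··> t0
  t1 = b.0\{a} → ··b··> t2
  t2 = 0\{a} → stopped
Coarsest stable partition (strong bisimilarity classes):
  B0 = {s0}
  B1 = {s1, t1}
  B2 = {s2, t2}
  B3 = {t0}
s0 ∈ B0, t0 ∈ B3 → different blocks

not bisimilar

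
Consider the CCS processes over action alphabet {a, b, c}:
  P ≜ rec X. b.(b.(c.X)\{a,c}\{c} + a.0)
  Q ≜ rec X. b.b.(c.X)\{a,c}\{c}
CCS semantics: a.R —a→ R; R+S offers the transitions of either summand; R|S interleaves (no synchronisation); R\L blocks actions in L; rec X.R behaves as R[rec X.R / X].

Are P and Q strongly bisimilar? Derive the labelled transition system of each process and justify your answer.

NO

LTS(P): 4 reachable states
  m0 = rec X. b.(b.(c.X)\{a,c}\{c} + a.0) | —b→ m1
  m1 = b.(c.(rec X. b.(b.(c.X)\{a,c}\{c} + a.0)))\{a,c}\{c} + a.0 | —a→ m2, —b→ m3
  m2 = 0 | (no moves)
  m3 = (c.(rec X. b.(b.(c.X)\{a,c}\{c} + a.0)))\{a,c}\{c} | (no moves)
LTS(Q): 3 reachable states
  n0 = rec X. b.b.(c.X)\{a,c}\{c} | —b→ n1
  n1 = b.(c.(rec X. b.b.(c.X)\{a,c}\{c}))\{a,c}\{c} | —b→ n2
  n2 = (c.(rec X. b.b.(c.X)\{a,c}\{c}))\{a,c}\{c} | (no moves)
Bisimilarity quotient blocks:
  B0 = {m0}
  B1 = {m1}
  B2 = {m2, m3, n2}
  B3 = {n0}
  B4 = {n1}
m0 ∈ B0, n0 ∈ B3 → different blocks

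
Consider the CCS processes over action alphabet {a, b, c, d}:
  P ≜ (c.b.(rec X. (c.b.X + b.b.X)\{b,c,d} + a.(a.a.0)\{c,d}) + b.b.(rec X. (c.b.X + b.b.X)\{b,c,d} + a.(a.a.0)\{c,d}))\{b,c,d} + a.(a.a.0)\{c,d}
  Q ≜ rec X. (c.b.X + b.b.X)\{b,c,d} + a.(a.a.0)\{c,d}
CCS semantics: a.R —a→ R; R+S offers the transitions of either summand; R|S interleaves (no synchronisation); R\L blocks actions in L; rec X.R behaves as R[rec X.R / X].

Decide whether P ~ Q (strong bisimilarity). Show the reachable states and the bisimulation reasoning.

bisimilar

LTS(P): 4 reachable states
  p0 = (c.b.(rec X. (c.b.X + b.b.X)\{b,c,d} + a.(a.a.0)\{c,d}) + b.b.(rec X. (c.b.X + b.b.X)\{b,c,d} + a.(a.a.0)\{c,d}))\{b,c,d} + a.(a.a.0)\{c,d} ⊢ ··a··> p1
  p1 = (a.a.0)\{c,d} ⊢ ··a··> p2
  p2 = (a.0)\{c,d} ⊢ ··a··> p3
  p3 = 0\{c,d} ⊢ ∅
LTS(Q): 4 reachable states
  q0 = rec X. (c.b.X + b.b.X)\{b,c,d} + a.(a.a.0)\{c,d} ⊢ ··a··> q1
  q1 = (a.a.0)\{c,d} ⊢ ··a··> q2
  q2 = (a.0)\{c,d} ⊢ ··a··> q3
  q3 = 0\{c,d} ⊢ ∅
Bisimilarity quotient blocks:
  B0 = {p0, q0}
  B1 = {p1, q1}
  B2 = {p2, q2}
  B3 = {p3, q3}
p0 ∈ B0, q0 ∈ B0 → same block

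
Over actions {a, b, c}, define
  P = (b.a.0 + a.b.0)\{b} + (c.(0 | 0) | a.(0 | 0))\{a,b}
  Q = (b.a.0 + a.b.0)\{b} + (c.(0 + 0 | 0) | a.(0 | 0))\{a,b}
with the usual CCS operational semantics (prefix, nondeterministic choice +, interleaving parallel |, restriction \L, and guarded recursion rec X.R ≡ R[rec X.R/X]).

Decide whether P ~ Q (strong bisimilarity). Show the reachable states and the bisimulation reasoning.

bisimilar

Reachable graph of P (3 states):
  u0 = (b.a.0 + a.b.0)\{b} + (c.(0 | 0) | a.(0 | 0))\{a,b} → —a→ u1, —c→ u2
  u1 = (b.0)\{b} → stopped
  u2 = (0 | 0 | a.(0 | 0))\{a,b} → stopped
Reachable graph of Q (3 states):
  v0 = (b.a.0 + a.b.0)\{b} + (c.(0 + 0 | 0) | a.(0 | 0))\{a,b} → —a→ v1, —c→ v2
  v1 = (b.0)\{b} → stopped
  v2 = ((0 + 0 | 0) | a.(0 | 0))\{a,b} → stopped
Partition-refinement fixed point:
  B0 = {u0, v0}
  B1 = {u1, u2, v1, v2}
u0 ∈ B0, v0 ∈ B0 → same block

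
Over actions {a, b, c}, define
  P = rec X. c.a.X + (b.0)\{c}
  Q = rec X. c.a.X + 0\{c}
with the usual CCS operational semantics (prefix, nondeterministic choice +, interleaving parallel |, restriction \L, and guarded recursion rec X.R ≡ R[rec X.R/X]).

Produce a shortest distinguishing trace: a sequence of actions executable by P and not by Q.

b

P's transition system — 3 states:
  s0 = rec X. c.a.X + (b.0)\{c} has moves --b--▸ s1, --c--▸ s2
  s1 = 0\{c} has moves deadlocked
  s2 = a.(rec X. c.a.X + (b.0)\{c}) has moves --a--▸ s0
Q's transition system — 2 states:
  t0 = rec X. c.a.X + 0\{c} has moves --c--▸ t1
  t1 = a.(rec X. c.a.X + 0\{c}) has moves --a--▸ t0
Trace ⟨b⟩ through P, begin at {s0}:
  step 1 (b): {s1}
  — P admits the full trace.
Trace ⟨b⟩ through Q, begin at {t0}:
  step 1 (b): no successor for Q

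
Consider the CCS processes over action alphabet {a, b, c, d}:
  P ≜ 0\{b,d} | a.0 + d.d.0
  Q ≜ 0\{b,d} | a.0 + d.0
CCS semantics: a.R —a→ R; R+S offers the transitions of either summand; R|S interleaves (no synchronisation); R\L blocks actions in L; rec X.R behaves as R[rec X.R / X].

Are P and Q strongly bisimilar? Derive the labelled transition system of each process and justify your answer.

LTS(P): 4 reachable states
  s0 = 0\{b,d} | a.0 + d.d.0 | ··a··> s1, ··d··> s2
  s1 = 0\{b,d} | 0 | deadlocked
  s2 = d.0 | ··d··> s3
  s3 = 0 | deadlocked
LTS(Q): 3 reachable states
  t0 = 0\{b,d} | a.0 + d.0 | ··a··> t1, ··d··> t2
  t1 = 0\{b,d} | 0 | deadlocked
  t2 = 0 | deadlocked
Coarsest stable partition (strong bisimilarity classes):
  B0 = {s0}
  B1 = {s1, s3, t1, t2}
  B2 = {s2}
  B3 = {t0}
s0 ∈ B0, t0 ∈ B3 → different blocks

P ≁ Q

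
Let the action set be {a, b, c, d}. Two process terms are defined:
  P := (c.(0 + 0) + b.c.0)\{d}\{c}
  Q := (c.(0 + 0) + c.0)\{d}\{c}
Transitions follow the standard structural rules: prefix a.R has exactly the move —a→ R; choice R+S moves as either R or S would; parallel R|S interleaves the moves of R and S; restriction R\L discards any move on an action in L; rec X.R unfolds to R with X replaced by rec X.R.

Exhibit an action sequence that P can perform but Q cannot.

b

LTS(P): 2 reachable states
  s0 = (c.(0 + 0) + b.c.0)\{d}\{c} has moves —b→ s1
  s1 = (c.0)\{d}\{c} has moves deadlocked
LTS(Q): 1 reachable states
  t0 = (c.(0 + 0) + c.0)\{d}\{c} has moves deadlocked
Run σ = ⟨b⟩ on P: start {s0}
  after b @ step 1: {s1}
  P completes σ.
Run σ = ⟨b⟩ on Q: start {t0}
  after b @ step 1: no successor for Q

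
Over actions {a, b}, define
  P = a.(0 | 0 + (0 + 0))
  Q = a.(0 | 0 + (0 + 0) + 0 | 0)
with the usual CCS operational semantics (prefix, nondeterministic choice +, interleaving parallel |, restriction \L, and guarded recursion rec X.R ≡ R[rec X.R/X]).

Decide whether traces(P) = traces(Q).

Reachable graph of P (2 states):
  u0 = a.(0 | 0 + (0 + 0)) :: ··a··> u1
  u1 = 0 | 0 + (0 + 0) :: ∅
Reachable graph of Q (2 states):
  v0 = a.(0 | 0 + (0 + 0) + 0 | 0) :: ··a··> v1
  v1 = 0 | 0 + (0 + 0) + 0 | 0 :: ∅
Coarsest stable partition (strong bisimilarity classes):
  B0 = {u0, v0}
  B1 = {u1, v1}
u0 ∈ B0, v0 ∈ B0 → same block
Bisimilar ⇒ trace-equivalent.

traces(P) = traces(Q)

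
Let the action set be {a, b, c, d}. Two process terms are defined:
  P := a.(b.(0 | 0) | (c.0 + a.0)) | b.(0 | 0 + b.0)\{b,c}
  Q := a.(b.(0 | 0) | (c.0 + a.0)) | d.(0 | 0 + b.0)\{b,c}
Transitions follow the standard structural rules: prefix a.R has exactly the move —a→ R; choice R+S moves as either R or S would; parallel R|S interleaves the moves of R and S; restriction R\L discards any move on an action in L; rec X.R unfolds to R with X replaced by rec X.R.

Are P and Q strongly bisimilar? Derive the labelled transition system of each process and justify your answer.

LTS(P): 10 reachable states
  u0 = a.(b.(0 | 0) | (c.0 + a.0)) | b.(0 | 0 + b.0)\{b,c} ⊢ —a→ u1, —b→ u2
  u1 = b.(0 | 0) | (c.0 + a.0) | b.(0 | 0 + b.0)\{b,c} ⊢ —a→ u3, —b→ u4, —b→ u5, —c→ u3
  u2 = a.(b.(0 | 0) | (c.0 + a.0)) | (0 | 0 + b.0)\{b,c} ⊢ —a→ u5
  u3 = b.(0 | 0) | 0 | b.(0 | 0 + b.0)\{b,c} ⊢ —b→ u6, —b→ u7
  u4 = 0 | 0 | (c.0 + a.0) | b.(0 | 0 + b.0)\{b,c} ⊢ —a→ u6, —b→ u8, —c→ u6
  u5 = b.(0 | 0) | (c.0 + a.0) | (0 | 0 + b.0)\{b,c} ⊢ —a→ u7, —b→ u8, —c→ u7
  u6 = 0 | 0 | 0 | b.(0 | 0 + b.0)\{b,c} ⊢ —b→ u9
  u7 = b.(0 | 0) | 0 | (0 | 0 + b.0)\{b,c} ⊢ —b→ u9
  u8 = 0 | 0 | (c.0 + a.0) | (0 | 0 + b.0)\{b,c} ⊢ —a→ u9, —c→ u9
  u9 = 0 | 0 | 0 | (0 | 0 + b.0)\{b,c} ⊢ (no moves)
LTS(Q): 10 reachable states
  v0 = a.(b.(0 | 0) | (c.0 + a.0)) | d.(0 | 0 + b.0)\{b,c} ⊢ —a→ v1, —d→ v2
  v1 = b.(0 | 0) | (c.0 + a.0) | d.(0 | 0 + b.0)\{b,c} ⊢ —a→ v3, —b→ v4, —c→ v3, —d→ v5
  v2 = a.(b.(0 | 0) | (c.0 + a.0)) | (0 | 0 + b.0)\{b,c} ⊢ —a→ v5
  v3 = b.(0 | 0) | 0 | d.(0 | 0 + b.0)\{b,c} ⊢ —b→ v6, —d→ v7
  v4 = 0 | 0 | (c.0 + a.0) | d.(0 | 0 + b.0)\{b,c} ⊢ —a→ v6, —c→ v6, —d→ v8
  v5 = b.(0 | 0) | (c.0 + a.0) | (0 | 0 + b.0)\{b,c} ⊢ —a→ v7, —b→ v8, —c→ v7
  v6 = 0 | 0 | 0 | d.(0 | 0 + b.0)\{b,c} ⊢ —d→ v9
  v7 = b.(0 | 0) | 0 | (0 | 0 + b.0)\{b,c} ⊢ —b→ v9
  v8 = 0 | 0 | (c.0 + a.0) | (0 | 0 + b.0)\{b,c} ⊢ —a→ v9, —c→ v9
  v9 = 0 | 0 | 0 | (0 | 0 + b.0)\{b,c} ⊢ (no moves)
Bisimilarity quotient blocks:
  B0 = {u0}
  B1 = {u2, v2}
  B2 = {u4, u5, v5}
  B3 = {u8, v8}
  B4 = {u9, v9}
  B5 = {u6, u7, v7}
  B6 = {u1}
  B7 = {u3}
  B8 = {v0}
  B9 = {v1}
  B10 = {v3}
  B11 = {v6}
  B12 = {v4}
u0 ∈ B0, v0 ∈ B8 → different blocks

not bisimilar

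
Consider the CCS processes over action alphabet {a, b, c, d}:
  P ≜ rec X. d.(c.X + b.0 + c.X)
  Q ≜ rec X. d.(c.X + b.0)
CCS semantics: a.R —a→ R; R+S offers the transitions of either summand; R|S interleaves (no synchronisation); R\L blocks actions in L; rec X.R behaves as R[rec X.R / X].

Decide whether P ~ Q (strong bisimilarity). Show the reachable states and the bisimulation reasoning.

YES

LTS(P): 3 reachable states
  s0 = rec X. d.(c.X + b.0 + c.X) → -d-> s1
  s1 = c.(rec X. d.(c.X + b.0 + c.X)) + b.0 + c.(rec X. d.(c.X + b.0 + c.X)) → -b-> s2, -c-> s0
  s2 = 0 → ∅
LTS(Q): 3 reachable states
  t0 = rec X. d.(c.X + b.0) → -d-> t1
  t1 = c.(rec X. d.(c.X + b.0)) + b.0 → -b-> t2, -c-> t0
  t2 = 0 → ∅
Bisimilarity quotient blocks:
  B0 = {s0, t0}
  B1 = {s1, t1}
  B2 = {s2, t2}
s0 ∈ B0, t0 ∈ B0 → same block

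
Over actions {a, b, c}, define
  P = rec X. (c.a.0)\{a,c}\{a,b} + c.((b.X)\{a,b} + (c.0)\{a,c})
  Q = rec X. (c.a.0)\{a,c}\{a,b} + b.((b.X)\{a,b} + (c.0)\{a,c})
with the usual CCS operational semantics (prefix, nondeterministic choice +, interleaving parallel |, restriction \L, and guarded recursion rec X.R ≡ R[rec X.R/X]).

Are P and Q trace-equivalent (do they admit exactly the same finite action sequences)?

NO — witness ⟨c⟩

P's transition system — 2 states:
  s0 = rec X. (c.a.0)\{a,c}\{a,b} + c.((b.X)\{a,b} + (c.0)\{a,c}) | -c-> s1
  s1 = (b.(rec X. (c.a.0)\{a,c}\{a,b} + c.((b.X)\{a,b} + (c.0)\{a,c})))\{a,b} + (c.0)\{a,c} | stopped
Q's transition system — 2 states:
  t0 = rec X. (c.a.0)\{a,c}\{a,b} + b.((b.X)\{a,b} + (c.0)\{a,c}) | -b-> t1
  t1 = (b.(rec X. (c.a.0)\{a,c}\{a,b} + b.((b.X)\{a,b} + (c.0)\{a,c})))\{a,b} + (c.0)\{a,c} | stopped
Trace ⟨c⟩ through P, begin at {s0}:
  step 1 (c): {s1}
  — P admits the full trace.
Trace ⟨c⟩ through Q, begin at {t0}:
  step 1 (c): no successor for Q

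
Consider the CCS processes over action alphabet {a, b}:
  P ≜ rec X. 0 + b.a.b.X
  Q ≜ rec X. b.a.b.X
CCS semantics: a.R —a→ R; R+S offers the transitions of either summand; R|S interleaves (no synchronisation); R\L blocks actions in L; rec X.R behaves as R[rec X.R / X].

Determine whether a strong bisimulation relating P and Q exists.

LTS(P): 3 reachable states
  m0 = rec X. 0 + b.a.b.X | --b--▸ m1
  m1 = a.b.(rec X. 0 + b.a.b.X) | --a--▸ m2
  m2 = b.(rec X. 0 + b.a.b.X) | --b--▸ m0
LTS(Q): 3 reachable states
  n0 = rec X. b.a.b.X | --b--▸ n1
  n1 = a.b.(rec X. b.a.b.X) | --a--▸ n2
  n2 = b.(rec X. b.a.b.X) | --b--▸ n0
Partition-refinement fixed point:
  B0 = {m0, n0}
  B1 = {m1, n1}
  B2 = {m2, n2}
m0 ∈ B0, n0 ∈ B0 → same block

P ~ Q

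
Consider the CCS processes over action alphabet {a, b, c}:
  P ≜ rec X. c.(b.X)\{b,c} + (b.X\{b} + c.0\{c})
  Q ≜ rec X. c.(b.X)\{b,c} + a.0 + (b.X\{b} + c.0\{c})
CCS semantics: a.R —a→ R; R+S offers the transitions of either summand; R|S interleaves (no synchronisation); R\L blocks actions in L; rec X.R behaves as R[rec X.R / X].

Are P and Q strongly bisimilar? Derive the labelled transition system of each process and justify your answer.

P ≁ Q

Reachable graph of P (6 states):
  m0 = rec X. c.(b.X)\{b,c} + (b.X\{b} + c.0\{c}) ⊢ --b--▸ m1, --c--▸ m2, --c--▸ m3
  m1 = (rec X. c.(b.X)\{b,c} + (b.X\{b} + c.0\{c}))\{b} ⊢ --c--▸ m4, --c--▸ m5
  m2 = (b.(rec X. c.(b.X)\{b,c} + (b.X\{b} + c.0\{c})))\{b,c} ⊢ ∅
  m3 = 0\{c} ⊢ ∅
  m4 = (b.(rec X. c.(b.X)\{b,c} + (b.X\{b} + c.0\{c})))\{b,c}\{b} ⊢ ∅
  m5 = 0\{c}\{b} ⊢ ∅
Reachable graph of Q (8 states):
  n0 = rec X. c.(b.X)\{b,c} + a.0 + (b.X\{b} + c.0\{c}) ⊢ --a--▸ n1, --b--▸ n2, --c--▸ n3, --c--▸ n4
  n1 = 0 ⊢ ∅
  n2 = (rec X. c.(b.X)\{b,c} + a.0 + (b.X\{b} + c.0\{c}))\{b} ⊢ --a--▸ n5, --c--▸ n6, --c--▸ n7
  n3 = (b.(rec X. c.(b.X)\{b,c} + a.0 + (b.X\{b} + c.0\{c})))\{b,c} ⊢ ∅
  n4 = 0\{c} ⊢ ∅
  n5 = 0\{b} ⊢ ∅
  n6 = (b.(rec X. c.(b.X)\{b,c} + a.0 + (b.X\{b} + c.0\{c})))\{b,c}\{b} ⊢ ∅
  n7 = 0\{c}\{b} ⊢ ∅
Bisimilarity quotient blocks:
  B0 = {m0}
  B1 = {m1}
  B2 = {m2, m3, m4, m5, n1, n3, n4, n5, n6, n7}
  B3 = {n0}
  B4 = {n2}
m0 ∈ B0, n0 ∈ B3 → different blocks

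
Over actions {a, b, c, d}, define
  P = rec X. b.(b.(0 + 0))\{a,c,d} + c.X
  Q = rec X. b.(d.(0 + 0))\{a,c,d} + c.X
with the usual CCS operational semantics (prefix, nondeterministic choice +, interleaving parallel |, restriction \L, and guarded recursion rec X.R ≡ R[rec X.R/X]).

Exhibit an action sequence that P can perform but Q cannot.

Reachable graph of P (3 states):
  m0 = rec X. b.(b.(0 + 0))\{a,c,d} + c.X has moves -b-> m1, -c-> m0
  m1 = (b.(0 + 0))\{a,c,d} has moves -b-> m2
  m2 = (0 + 0)\{a,c,d} has moves (no moves)
Reachable graph of Q (2 states):
  n0 = rec X. b.(d.(0 + 0))\{a,c,d} + c.X has moves -b-> n1, -c-> n0
  n1 = (d.(0 + 0))\{a,c,d} has moves (no moves)
Trace ⟨bb⟩ through P, begin at {m0}:
  after b @ step 1: {m1}
  after b @ step 2: {m2}
  ✓ P
Trace ⟨bb⟩ through Q, begin at {n0}:
  after b @ step 1: {n1}
  after b @ step 2: no successor for Q

bb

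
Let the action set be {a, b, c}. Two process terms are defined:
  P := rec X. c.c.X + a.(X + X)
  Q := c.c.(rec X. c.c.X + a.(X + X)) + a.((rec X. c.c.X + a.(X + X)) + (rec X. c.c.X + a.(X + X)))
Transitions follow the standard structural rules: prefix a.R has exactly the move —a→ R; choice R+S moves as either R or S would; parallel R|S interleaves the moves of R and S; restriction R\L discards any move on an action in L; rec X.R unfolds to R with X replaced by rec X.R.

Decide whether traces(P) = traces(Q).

LTS(P): 3 reachable states
  u0 = rec X. c.c.X + a.(X + X) :: --a--▸ u1, --c--▸ u2
  u1 = (rec X. c.c.X + a.(X + X)) + (rec X. c.c.X + a.(X + X)) :: --a--▸ u1, --c--▸ u2
  u2 = c.(rec X. c.c.X + a.(X + X)) :: --c--▸ u0
LTS(Q): 4 reachable states
  v0 = c.c.(rec X. c.c.X + a.(X + X)) + a.((rec X. c.c.X + a.(X + X)) + (rec X. c.c.X + a.(X + X))) :: --a--▸ v1, --c--▸ v2
  v1 = (rec X. c.c.X + a.(X + X)) + (rec X. c.c.X + a.(X + X)) :: --a--▸ v1, --c--▸ v2
  v2 = c.(rec X. c.c.X + a.(X + X)) :: --c--▸ v3
  v3 = rec X. c.c.X + a.(X + X) :: --a--▸ v1, --c--▸ v2
Partition-refinement fixed point:
  B0 = {u0, u1, v0, v1, v3}
  B1 = {u2, v2}
u0 ∈ B0, v0 ∈ B0 → same block
Bisimilar ⇒ trace-equivalent.

traces(P) = traces(Q)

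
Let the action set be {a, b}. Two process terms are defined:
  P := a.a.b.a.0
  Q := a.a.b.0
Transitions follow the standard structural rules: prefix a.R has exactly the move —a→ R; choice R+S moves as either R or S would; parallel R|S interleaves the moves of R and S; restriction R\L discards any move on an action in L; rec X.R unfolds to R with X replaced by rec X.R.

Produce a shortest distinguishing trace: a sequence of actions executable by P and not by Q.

aaba

Reachable graph of P (5 states):
  s0 = a.a.b.a.0 has moves ··a··> s1
  s1 = a.b.a.0 has moves ··a··> s2
  s2 = b.a.0 has moves ··b··> s3
  s3 = a.0 has moves ··a··> s4
  s4 = 0 has moves deadlocked
Reachable graph of Q (4 states):
  t0 = a.a.b.0 has moves ··a··> t1
  t1 = a.b.0 has moves ··a··> t2
  t2 = b.0 has moves ··b··> t3
  t3 = 0 has moves deadlocked
Trace ⟨aaba⟩ through P, begin at {s0}:
  [1] a ⇒ {s1}
  [2] a ⇒ {s2}
  [3] b ⇒ {s3}
  [4] a ⇒ {s4}
  — P admits the full trace.
Trace ⟨aaba⟩ through Q, begin at {t0}:
  [1] a ⇒ {t1}
  [2] a ⇒ {t2}
  [3] b ⇒ {t3}
  [4] a ⇒ ∅ (Q stuck)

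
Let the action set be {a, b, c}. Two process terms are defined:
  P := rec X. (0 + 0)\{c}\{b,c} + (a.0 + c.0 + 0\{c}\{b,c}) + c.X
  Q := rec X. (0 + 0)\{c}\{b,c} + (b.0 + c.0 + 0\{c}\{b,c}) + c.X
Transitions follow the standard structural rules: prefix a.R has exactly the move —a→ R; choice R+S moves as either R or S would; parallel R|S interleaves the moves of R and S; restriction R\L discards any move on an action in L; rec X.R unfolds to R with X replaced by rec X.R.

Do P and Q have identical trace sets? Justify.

trace-distinct — witness ⟨a⟩

Reachable graph of P (2 states):
  p0 = rec X. (0 + 0)\{c}\{b,c} + (a.0 + c.0 + 0\{c}\{b,c}) + c.X has moves --a--▸ p1, --c--▸ p0, --c--▸ p1
  p1 = 0 has moves ·
Reachable graph of Q (2 states):
  q0 = rec X. (0 + 0)\{c}\{b,c} + (b.0 + c.0 + 0\{c}\{b,c}) + c.X has moves --b--▸ q1, --c--▸ q0, --c--▸ q1
  q1 = 0 has moves ·
Executing a from P (initial set {p0}):
  after a @ step 1: {p1}
  ✓ P
Executing a from Q (initial set {q0}):
  after a @ step 1: ∅ (Q stuck)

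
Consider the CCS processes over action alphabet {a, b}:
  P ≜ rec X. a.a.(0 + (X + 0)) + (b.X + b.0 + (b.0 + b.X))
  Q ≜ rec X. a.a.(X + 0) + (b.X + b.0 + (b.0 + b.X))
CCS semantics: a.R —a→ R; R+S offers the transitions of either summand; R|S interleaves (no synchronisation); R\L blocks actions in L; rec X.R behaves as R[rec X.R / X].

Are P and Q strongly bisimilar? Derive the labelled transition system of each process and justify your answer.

P's transition system — 4 states:
  m0 = rec X. a.a.(0 + (X + 0)) + (b.X + b.0 + (b.0 + b.X)) has moves -a-> m1, -b-> m0, -b-> m2
  m1 = a.(0 + ((rec X. a.a.(0 + (X + 0)) + (b.X + b.0 + (b.0 + b.X))) + 0)) has moves -a-> m3
  m2 = 0 has moves (no moves)
  m3 = 0 + ((rec X. a.a.(0 + (X + 0)) + (b.X + b.0 + (b.0 + b.X))) + 0) has moves -a-> m1, -b-> m0, -b-> m2
Q's transition system — 4 states:
  n0 = rec X. a.a.(X + 0) + (b.X + b.0 + (b.0 + b.X)) has moves -a-> n1, -b-> n0, -b-> n2
  n1 = a.((rec X. a.a.(X + 0) + (b.X + b.0 + (b.0 + b.X))) + 0) has moves -a-> n3
  n2 = 0 has moves (no moves)
  n3 = (rec X. a.a.(X + 0) + (b.X + b.0 + (b.0 + b.X))) + 0 has moves -a-> n1, -b-> n0, -b-> n2
Partition-refinement fixed point:
  B0 = {m0, m3, n0, n3}
  B1 = {m1, n1}
  B2 = {m2, n2}
m0 ∈ B0, n0 ∈ B0 → same block

YES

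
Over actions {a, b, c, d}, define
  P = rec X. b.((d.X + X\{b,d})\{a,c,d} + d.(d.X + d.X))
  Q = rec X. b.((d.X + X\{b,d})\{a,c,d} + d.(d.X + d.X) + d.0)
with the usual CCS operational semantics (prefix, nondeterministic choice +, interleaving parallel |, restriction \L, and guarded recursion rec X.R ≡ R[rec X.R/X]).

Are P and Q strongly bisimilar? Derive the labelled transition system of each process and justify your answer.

not bisimilar

Reachable graph of P (3 states):
  s0 = rec X. b.((d.X + X\{b,d})\{a,c,d} + d.(d.X + d.X)) | =b=> s1
  s1 = (d.(rec X. b.((d.X + X\{b,d})\{a,c,d} + d.(d.X + d.X))) + (rec X. b.((d.X + X\{b,d})\{a,c,d} + d.(d.X + d.X)))\{b,d})\{a,c,d} + d.(d.(rec X. b.((d.X + X\{b,d})\{a,c,d} + d.(d.X + d.X))) + d.(rec X. b.((d.X + X\{b,d})\{a,c,d} + d.(d.X + d.X)))) | =d=> s2
  s2 = d.(rec X. b.((d.X + X\{b,d})\{a,c,d} + d.(d.X + d.X))) + d.(rec X. b.((d.X + X\{b,d})\{a,c,d} + d.(d.X + d.X))) | =d=> s0
Reachable graph of Q (4 states):
  t0 = rec X. b.((d.X + X\{b,d})\{a,c,d} + d.(d.X + d.X) + d.0) | =b=> t1
  t1 = (d.(rec X. b.((d.X + X\{b,d})\{a,c,d} + d.(d.X + d.X) + d.0)) + (rec X. b.((d.X + X\{b,d})\{a,c,d} + d.(d.X + d.X) + d.0))\{b,d})\{a,c,d} + d.(d.(rec X. b.((d.X + X\{b,d})\{a,c,d} + d.(d.X + d.X) + d.0)) + d.(rec X. b.((d.X + X\{b,d})\{a,c,d} + d.(d.X + d.X) + d.0))) + d.0 | =d=> t2, =d=> t3
  t2 = 0 | (no moves)
  t3 = d.(rec X. b.((d.X + X\{b,d})\{a,c,d} + d.(d.X + d.X) + d.0)) + d.(rec X. b.((d.X + X\{b,d})\{a,c,d} + d.(d.X + d.X) + d.0)) | =d=> t0
Partition-refinement fixed point:
  B0 = {s0}
  B1 = {s1}
  B2 = {s2}
  B3 = {t0}
  B4 = {t1}
  B5 = {t3}
  B6 = {t2}
s0 ∈ B0, t0 ∈ B3 → different blocks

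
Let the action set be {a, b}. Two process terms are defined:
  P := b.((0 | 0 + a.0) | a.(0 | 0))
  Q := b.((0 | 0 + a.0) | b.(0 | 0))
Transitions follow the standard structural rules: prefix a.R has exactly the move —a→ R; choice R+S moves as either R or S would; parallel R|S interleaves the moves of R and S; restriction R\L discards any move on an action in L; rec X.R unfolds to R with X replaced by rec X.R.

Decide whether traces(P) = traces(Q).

P's transition system — 5 states:
  u0 = b.((0 | 0 + a.0) | a.(0 | 0)) → ··b··> u1
  u1 = (0 | 0 + a.0) | a.(0 | 0) → ··a··> u2, ··a··> u3
  u2 = (0 | 0 + a.0) | (0 | 0) → ··a··> u4
  u3 = 0 | a.(0 | 0) → ··a··> u4
  u4 = 0 | (0 | 0) → ∅
Q's transition system — 5 states:
  v0 = b.((0 | 0 + a.0) | b.(0 | 0)) → ··b··> v1
  v1 = (0 | 0 + a.0) | b.(0 | 0) → ··a··> v2, ··b··> v3
  v2 = 0 | b.(0 | 0) → ··b··> v4
  v3 = (0 | 0 + a.0) | (0 | 0) → ··a··> v4
  v4 = 0 | (0 | 0) → ∅
Executing baa from P (initial set {u0}):
  after b @ step 1: {u1}
  after a @ step 2: {u2, u3}
  after a @ step 3: {u4}
  — P admits the full trace.
Executing baa from Q (initial set {v0}):
  after b @ step 1: {v1}
  after a @ step 2: {v2}
  after a @ step 3: ∅  — Q cannot continue

trace-distinct — witness ⟨baa⟩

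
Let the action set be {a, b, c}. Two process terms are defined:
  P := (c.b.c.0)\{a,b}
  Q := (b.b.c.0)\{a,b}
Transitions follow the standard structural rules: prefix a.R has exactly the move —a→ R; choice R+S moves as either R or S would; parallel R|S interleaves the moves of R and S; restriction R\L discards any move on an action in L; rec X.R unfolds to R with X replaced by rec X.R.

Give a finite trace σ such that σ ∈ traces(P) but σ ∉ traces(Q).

c

P's transition system — 2 states:
  u0 = (c.b.c.0)\{a,b} ⊢ -c-> u1
  u1 = (b.c.0)\{a,b} ⊢ ·
Q's transition system — 1 states:
  v0 = (b.b.c.0)\{a,b} ⊢ ·
Trace ⟨c⟩ through P, begin at {u0}:
  step 1 (c): {u1}
  P completes σ.
Trace ⟨c⟩ through Q, begin at {v0}:
  step 1 (c): ∅ (Q stuck)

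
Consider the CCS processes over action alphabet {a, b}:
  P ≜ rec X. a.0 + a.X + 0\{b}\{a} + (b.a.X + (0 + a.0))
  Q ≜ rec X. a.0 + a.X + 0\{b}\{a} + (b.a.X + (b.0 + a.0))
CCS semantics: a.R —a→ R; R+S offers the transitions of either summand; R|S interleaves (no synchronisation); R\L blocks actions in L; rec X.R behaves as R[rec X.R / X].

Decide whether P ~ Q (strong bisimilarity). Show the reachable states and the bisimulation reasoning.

not bisimilar

LTS(P): 3 reachable states
  u0 = rec X. a.0 + a.X + 0\{b}\{a} + (b.a.X + (0 + a.0)) ⊢ —a→ u0, —a→ u1, —b→ u2
  u1 = 0 ⊢ ∅
  u2 = a.(rec X. a.0 + a.X + 0\{b}\{a} + (b.a.X + (0 + a.0))) ⊢ —a→ u0
LTS(Q): 3 reachable states
  v0 = rec X. a.0 + a.X + 0\{b}\{a} + (b.a.X + (b.0 + a.0)) ⊢ —a→ v0, —a→ v1, —b→ v1, —b→ v2
  v1 = 0 ⊢ ∅
  v2 = a.(rec X. a.0 + a.X + 0\{b}\{a} + (b.a.X + (b.0 + a.0))) ⊢ —a→ v0
Bisimilarity quotient blocks:
  B0 = {u0}
  B1 = {u1, v1}
  B2 = {u2}
  B3 = {v0}
  B4 = {v2}
u0 ∈ B0, v0 ∈ B3 → different blocks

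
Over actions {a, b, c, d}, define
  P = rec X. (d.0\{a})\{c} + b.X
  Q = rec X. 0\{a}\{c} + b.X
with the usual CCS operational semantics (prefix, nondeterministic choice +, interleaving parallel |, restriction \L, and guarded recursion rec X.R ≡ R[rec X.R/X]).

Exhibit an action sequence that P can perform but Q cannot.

Reachable graph of P (2 states):
  u0 = rec X. (d.0\{a})\{c} + b.X → ··b··> u0, ··d··> u1
  u1 = 0\{a}\{c} → stopped
Reachable graph of Q (1 states):
  v0 = rec X. 0\{a}\{c} + b.X → ··b··> v0
Executing d from P (initial set {u0}):
  after d @ step 1: {u1}
  ✓ P
Executing d from Q (initial set {v0}):
  after d @ step 1: ∅ (Q stuck)

d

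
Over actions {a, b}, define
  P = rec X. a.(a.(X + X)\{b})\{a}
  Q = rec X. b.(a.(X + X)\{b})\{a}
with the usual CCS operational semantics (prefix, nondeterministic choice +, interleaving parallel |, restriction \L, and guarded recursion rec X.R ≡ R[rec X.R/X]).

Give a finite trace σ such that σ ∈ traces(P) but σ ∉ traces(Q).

a

Reachable graph of P (2 states):
  m0 = rec X. a.(a.(X + X)\{b})\{a} ⊢ -a-> m1
  m1 = (a.((rec X. a.(a.(X + X)\{b})\{a}) + (rec X. a.(a.(X + X)\{b})\{a}))\{b})\{a} ⊢ (no moves)
Reachable graph of Q (2 states):
  n0 = rec X. b.(a.(X + X)\{b})\{a} ⊢ -b-> n1
  n1 = (a.((rec X. b.(a.(X + X)\{b})\{a}) + (rec X. b.(a.(X + X)\{b})\{a}))\{b})\{a} ⊢ (no moves)
Run σ = ⟨a⟩ on P: start {m0}
  [1] a ⇒ {m1}
  P completes σ.
Run σ = ⟨a⟩ on Q: start {n0}
  [1] a ⇒ ∅  — Q cannot continue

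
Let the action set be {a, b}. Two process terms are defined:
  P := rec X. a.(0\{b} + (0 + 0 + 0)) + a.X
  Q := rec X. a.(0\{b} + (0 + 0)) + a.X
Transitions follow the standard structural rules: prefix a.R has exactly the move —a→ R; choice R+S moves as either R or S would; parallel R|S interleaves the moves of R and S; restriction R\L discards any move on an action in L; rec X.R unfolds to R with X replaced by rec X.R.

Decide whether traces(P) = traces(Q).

P's transition system — 2 states:
  p0 = rec X. a.(0\{b} + (0 + 0 + 0)) + a.X → --a--▸ p0, --a--▸ p1
  p1 = 0\{b} + (0 + 0 + 0) → deadlocked
Q's transition system — 2 states:
  q0 = rec X. a.(0\{b} + (0 + 0)) + a.X → --a--▸ q0, --a--▸ q1
  q1 = 0\{b} + (0 + 0) → deadlocked
Coarsest stable partition (strong bisimilarity classes):
  B0 = {p0, q0}
  B1 = {p1, q1}
p0 ∈ B0, q0 ∈ B0 → same block
Bisimilar ⇒ trace-equivalent.

YES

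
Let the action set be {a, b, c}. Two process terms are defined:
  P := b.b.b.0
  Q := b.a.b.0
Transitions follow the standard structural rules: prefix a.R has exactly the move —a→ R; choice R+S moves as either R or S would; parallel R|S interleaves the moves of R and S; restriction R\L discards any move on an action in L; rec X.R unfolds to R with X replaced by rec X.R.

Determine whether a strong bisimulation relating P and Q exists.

P's transition system — 4 states:
  s0 = b.b.b.0 ⊢ --b--▸ s1
  s1 = b.b.0 ⊢ --b--▸ s2
  s2 = b.0 ⊢ --b--▸ s3
  s3 = 0 ⊢ (no moves)
Q's transition system — 4 states:
  t0 = b.a.b.0 ⊢ --b--▸ t1
  t1 = a.b.0 ⊢ --a--▸ t2
  t2 = b.0 ⊢ --b--▸ t3
  t3 = 0 ⊢ (no moves)
Coarsest stable partition (strong bisimilarity classes):
  B0 = {s0}
  B1 = {s1}
  B2 = {s2, t2}
  B3 = {s3, t3}
  B4 = {t0}
  B5 = {t1}
s0 ∈ B0, t0 ∈ B4 → different blocks

not bisimilar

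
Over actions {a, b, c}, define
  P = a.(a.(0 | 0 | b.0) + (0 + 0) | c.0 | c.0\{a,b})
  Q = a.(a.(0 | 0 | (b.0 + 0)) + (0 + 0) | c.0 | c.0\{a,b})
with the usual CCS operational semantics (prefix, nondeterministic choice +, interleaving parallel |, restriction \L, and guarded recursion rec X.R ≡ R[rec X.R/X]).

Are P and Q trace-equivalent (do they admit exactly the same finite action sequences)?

traces(P) = traces(Q)

Reachable graph of P (7 states):
  p0 = a.(a.(0 | 0 | b.0) + (0 + 0) | c.0 | c.0\{a,b}) has moves ··a··> p1
  p1 = a.(0 | 0 | b.0) + (0 + 0) | c.0 | c.0\{a,b} has moves ··a··> p2, ··c··> p3, ··c··> p4
  p2 = 0 | 0 | b.0 has moves ··b··> p5
  p3 = (0 + 0) | 0 | c.0\{a,b} has moves ··c··> p6
  p4 = (0 + 0) | c.0 | 0\{a,b} has moves ··c··> p6
  p5 = 0 | 0 | 0 has moves deadlocked
  p6 = (0 + 0) | 0 | 0\{a,b} has moves deadlocked
Reachable graph of Q (7 states):
  q0 = a.(a.(0 | 0 | (b.0 + 0)) + (0 + 0) | c.0 | c.0\{a,b}) has moves ··a··> q1
  q1 = a.(0 | 0 | (b.0 + 0)) + (0 + 0) | c.0 | c.0\{a,b} has moves ··a··> q2, ··c··> q3, ··c··> q4
  q2 = 0 | 0 | (b.0 + 0) has moves ··b··> q5
  q3 = (0 + 0) | 0 | c.0\{a,b} has moves ··c··> q6
  q4 = (0 + 0) | c.0 | 0\{a,b} has moves ··c··> q6
  q5 = 0 | 0 | 0 has moves deadlocked
  q6 = (0 + 0) | 0 | 0\{a,b} has moves deadlocked
Partition-refinement fixed point:
  B0 = {p0, q0}
  B1 = {p1, q1}
  B2 = {p2, q2}
  B3 = {p5, p6, q5, q6}
  B4 = {p3, p4, q3, q4}
p0 ∈ B0, q0 ∈ B0 → same block
Bisimilar ⇒ trace-equivalent.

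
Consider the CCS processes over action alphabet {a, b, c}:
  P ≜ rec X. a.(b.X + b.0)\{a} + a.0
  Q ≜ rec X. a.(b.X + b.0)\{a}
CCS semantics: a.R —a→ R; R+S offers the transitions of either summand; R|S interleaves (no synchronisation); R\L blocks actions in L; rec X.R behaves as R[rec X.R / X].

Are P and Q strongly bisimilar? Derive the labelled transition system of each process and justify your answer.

not bisimilar

P's transition system — 5 states:
  m0 = rec X. a.(b.X + b.0)\{a} + a.0 ⊢ =a=> m1, =a=> m2
  m1 = (b.(rec X. a.(b.X + b.0)\{a} + a.0) + b.0)\{a} ⊢ =b=> m3, =b=> m4
  m2 = 0 ⊢ stopped
  m3 = (rec X. a.(b.X + b.0)\{a} + a.0)\{a} ⊢ stopped
  m4 = 0\{a} ⊢ stopped
Q's transition system — 4 states:
  n0 = rec X. a.(b.X + b.0)\{a} ⊢ =a=> n1
  n1 = (b.(rec X. a.(b.X + b.0)\{a}) + b.0)\{a} ⊢ =b=> n2, =b=> n3
  n2 = (rec X. a.(b.X + b.0)\{a})\{a} ⊢ stopped
  n3 = 0\{a} ⊢ stopped
Partition-refinement fixed point:
  B0 = {m0}
  B1 = {m2, m3, m4, n2, n3}
  B2 = {m1, n1}
  B3 = {n0}
m0 ∈ B0, n0 ∈ B3 → different blocks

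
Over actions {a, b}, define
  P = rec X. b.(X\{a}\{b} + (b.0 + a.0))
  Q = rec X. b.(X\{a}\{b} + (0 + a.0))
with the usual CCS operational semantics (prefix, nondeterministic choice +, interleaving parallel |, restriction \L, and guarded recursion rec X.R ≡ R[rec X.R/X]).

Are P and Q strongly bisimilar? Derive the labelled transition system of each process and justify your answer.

P's transition system — 3 states:
  s0 = rec X. b.(X\{a}\{b} + (b.0 + a.0)) ⊢ -b-> s1
  s1 = (rec X. b.(X\{a}\{b} + (b.0 + a.0)))\{a}\{b} + (b.0 + a.0) ⊢ -a-> s2, -b-> s2
  s2 = 0 ⊢ (no moves)
Q's transition system — 3 states:
  t0 = rec X. b.(X\{a}\{b} + (0 + a.0)) ⊢ -b-> t1
  t1 = (rec X. b.(X\{a}\{b} + (0 + a.0)))\{a}\{b} + (0 + a.0) ⊢ -a-> t2
  t2 = 0 ⊢ (no moves)
Partition-refinement fixed point:
  B0 = {s0}
  B1 = {s1}
  B2 = {s2, t2}
  B3 = {t0}
  B4 = {t1}
s0 ∈ B0, t0 ∈ B3 → different blocks

P ≁ Q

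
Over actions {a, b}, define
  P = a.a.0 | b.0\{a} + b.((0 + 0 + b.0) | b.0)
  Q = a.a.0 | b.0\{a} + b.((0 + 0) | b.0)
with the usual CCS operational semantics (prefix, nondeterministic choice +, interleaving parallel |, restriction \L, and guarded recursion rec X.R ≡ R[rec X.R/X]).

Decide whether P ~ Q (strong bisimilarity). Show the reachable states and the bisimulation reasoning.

LTS(P): 10 reachable states
  s0 = a.a.0 | b.0\{a} + b.((0 + 0 + b.0) | b.0) has moves ··a··> s1, ··b··> s2, ··b··> s3
  s1 = a.0 | b.0\{a} has moves ··a··> s4, ··b··> s5
  s2 = (0 + 0 + b.0) | b.0 has moves ··b··> s6, ··b··> s7
  s3 = a.a.0 | 0\{a} has moves ··a··> s5
  s4 = 0 | b.0\{a} has moves ··b··> s8
  s5 = a.0 | 0\{a} has moves ··a··> s8
  s6 = (0 + 0 + b.0) | 0 has moves ··b··> s9
  s7 = 0 | b.0 has moves ··b··> s9
  s8 = 0 | 0\{a} has moves ·
  s9 = 0 | 0 has moves ·
LTS(Q): 8 reachable states
  t0 = a.a.0 | b.0\{a} + b.((0 + 0) | b.0) has moves ··a··> t1, ··b··> t2, ··b··> t3
  t1 = a.0 | b.0\{a} has moves ··a··> t4, ··b··> t5
  t2 = (0 + 0) | b.0 has moves ··b··> t6
  t3 = a.a.0 | 0\{a} has moves ··a··> t5
  t4 = 0 | b.0\{a} has moves ··b··> t7
  t5 = a.0 | 0\{a} has moves ··a··> t7
  t6 = (0 + 0) | 0 has moves ·
  t7 = 0 | 0\{a} has moves ·
Coarsest stable partition (strong bisimilarity classes):
  B0 = {s0}
  B1 = {s3, t3}
  B2 = {s5, t5}
  B3 = {s8, s9, t6, t7}
  B4 = {s1, t1}
  B5 = {s4, s6, s7, t2, t4}
  B6 = {s2}
  B7 = {t0}
s0 ∈ B0, t0 ∈ B7 → different blocks

NO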